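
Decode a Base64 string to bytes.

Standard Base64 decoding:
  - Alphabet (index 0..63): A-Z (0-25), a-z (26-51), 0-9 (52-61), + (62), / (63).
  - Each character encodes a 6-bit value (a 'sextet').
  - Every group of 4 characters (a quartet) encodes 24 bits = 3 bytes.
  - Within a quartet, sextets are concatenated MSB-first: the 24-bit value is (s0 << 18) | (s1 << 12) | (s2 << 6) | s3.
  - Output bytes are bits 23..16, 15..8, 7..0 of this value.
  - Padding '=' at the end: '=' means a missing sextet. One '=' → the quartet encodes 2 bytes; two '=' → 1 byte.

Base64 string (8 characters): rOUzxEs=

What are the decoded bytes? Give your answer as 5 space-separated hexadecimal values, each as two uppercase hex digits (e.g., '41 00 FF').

Answer: AC E5 33 C4 4B

Derivation:
After char 0 ('r'=43): chars_in_quartet=1 acc=0x2B bytes_emitted=0
After char 1 ('O'=14): chars_in_quartet=2 acc=0xACE bytes_emitted=0
After char 2 ('U'=20): chars_in_quartet=3 acc=0x2B394 bytes_emitted=0
After char 3 ('z'=51): chars_in_quartet=4 acc=0xACE533 -> emit AC E5 33, reset; bytes_emitted=3
After char 4 ('x'=49): chars_in_quartet=1 acc=0x31 bytes_emitted=3
After char 5 ('E'=4): chars_in_quartet=2 acc=0xC44 bytes_emitted=3
After char 6 ('s'=44): chars_in_quartet=3 acc=0x3112C bytes_emitted=3
Padding '=': partial quartet acc=0x3112C -> emit C4 4B; bytes_emitted=5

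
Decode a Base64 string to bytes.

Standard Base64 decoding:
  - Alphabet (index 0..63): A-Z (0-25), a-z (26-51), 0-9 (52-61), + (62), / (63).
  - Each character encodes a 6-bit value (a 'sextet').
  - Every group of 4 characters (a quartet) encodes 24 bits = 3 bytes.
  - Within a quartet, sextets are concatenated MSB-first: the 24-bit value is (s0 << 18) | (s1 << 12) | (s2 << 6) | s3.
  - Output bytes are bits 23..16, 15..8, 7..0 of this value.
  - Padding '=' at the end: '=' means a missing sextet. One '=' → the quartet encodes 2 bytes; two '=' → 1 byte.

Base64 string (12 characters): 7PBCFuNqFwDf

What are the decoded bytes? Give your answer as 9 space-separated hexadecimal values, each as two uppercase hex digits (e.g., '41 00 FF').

After char 0 ('7'=59): chars_in_quartet=1 acc=0x3B bytes_emitted=0
After char 1 ('P'=15): chars_in_quartet=2 acc=0xECF bytes_emitted=0
After char 2 ('B'=1): chars_in_quartet=3 acc=0x3B3C1 bytes_emitted=0
After char 3 ('C'=2): chars_in_quartet=4 acc=0xECF042 -> emit EC F0 42, reset; bytes_emitted=3
After char 4 ('F'=5): chars_in_quartet=1 acc=0x5 bytes_emitted=3
After char 5 ('u'=46): chars_in_quartet=2 acc=0x16E bytes_emitted=3
After char 6 ('N'=13): chars_in_quartet=3 acc=0x5B8D bytes_emitted=3
After char 7 ('q'=42): chars_in_quartet=4 acc=0x16E36A -> emit 16 E3 6A, reset; bytes_emitted=6
After char 8 ('F'=5): chars_in_quartet=1 acc=0x5 bytes_emitted=6
After char 9 ('w'=48): chars_in_quartet=2 acc=0x170 bytes_emitted=6
After char 10 ('D'=3): chars_in_quartet=3 acc=0x5C03 bytes_emitted=6
After char 11 ('f'=31): chars_in_quartet=4 acc=0x1700DF -> emit 17 00 DF, reset; bytes_emitted=9

Answer: EC F0 42 16 E3 6A 17 00 DF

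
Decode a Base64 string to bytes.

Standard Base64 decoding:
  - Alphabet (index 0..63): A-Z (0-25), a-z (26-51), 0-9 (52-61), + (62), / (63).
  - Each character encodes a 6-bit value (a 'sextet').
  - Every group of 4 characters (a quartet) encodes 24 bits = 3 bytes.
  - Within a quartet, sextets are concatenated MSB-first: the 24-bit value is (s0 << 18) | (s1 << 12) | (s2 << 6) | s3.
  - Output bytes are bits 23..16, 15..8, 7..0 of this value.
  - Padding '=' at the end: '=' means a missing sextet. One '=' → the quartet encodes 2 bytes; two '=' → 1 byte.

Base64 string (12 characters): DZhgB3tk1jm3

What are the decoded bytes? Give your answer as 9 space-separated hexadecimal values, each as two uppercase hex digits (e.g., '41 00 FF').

Answer: 0D 98 60 07 7B 64 D6 39 B7

Derivation:
After char 0 ('D'=3): chars_in_quartet=1 acc=0x3 bytes_emitted=0
After char 1 ('Z'=25): chars_in_quartet=2 acc=0xD9 bytes_emitted=0
After char 2 ('h'=33): chars_in_quartet=3 acc=0x3661 bytes_emitted=0
After char 3 ('g'=32): chars_in_quartet=4 acc=0xD9860 -> emit 0D 98 60, reset; bytes_emitted=3
After char 4 ('B'=1): chars_in_quartet=1 acc=0x1 bytes_emitted=3
After char 5 ('3'=55): chars_in_quartet=2 acc=0x77 bytes_emitted=3
After char 6 ('t'=45): chars_in_quartet=3 acc=0x1DED bytes_emitted=3
After char 7 ('k'=36): chars_in_quartet=4 acc=0x77B64 -> emit 07 7B 64, reset; bytes_emitted=6
After char 8 ('1'=53): chars_in_quartet=1 acc=0x35 bytes_emitted=6
After char 9 ('j'=35): chars_in_quartet=2 acc=0xD63 bytes_emitted=6
After char 10 ('m'=38): chars_in_quartet=3 acc=0x358E6 bytes_emitted=6
After char 11 ('3'=55): chars_in_quartet=4 acc=0xD639B7 -> emit D6 39 B7, reset; bytes_emitted=9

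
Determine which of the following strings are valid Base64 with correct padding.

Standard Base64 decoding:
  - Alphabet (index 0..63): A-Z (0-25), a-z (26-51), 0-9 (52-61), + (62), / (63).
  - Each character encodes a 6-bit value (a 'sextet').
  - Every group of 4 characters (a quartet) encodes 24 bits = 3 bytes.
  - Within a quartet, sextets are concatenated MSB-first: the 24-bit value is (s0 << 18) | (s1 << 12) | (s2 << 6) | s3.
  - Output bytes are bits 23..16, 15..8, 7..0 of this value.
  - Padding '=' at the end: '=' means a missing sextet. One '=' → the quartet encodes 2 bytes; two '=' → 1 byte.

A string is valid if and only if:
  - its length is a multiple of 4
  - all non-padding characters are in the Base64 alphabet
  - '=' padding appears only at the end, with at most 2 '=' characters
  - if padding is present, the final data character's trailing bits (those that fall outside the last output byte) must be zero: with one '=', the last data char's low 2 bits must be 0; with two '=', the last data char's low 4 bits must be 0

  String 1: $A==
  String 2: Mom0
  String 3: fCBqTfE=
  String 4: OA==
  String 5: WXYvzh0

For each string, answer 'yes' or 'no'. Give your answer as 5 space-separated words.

String 1: '$A==' → invalid (bad char(s): ['$'])
String 2: 'Mom0' → valid
String 3: 'fCBqTfE=' → valid
String 4: 'OA==' → valid
String 5: 'WXYvzh0' → invalid (len=7 not mult of 4)

Answer: no yes yes yes no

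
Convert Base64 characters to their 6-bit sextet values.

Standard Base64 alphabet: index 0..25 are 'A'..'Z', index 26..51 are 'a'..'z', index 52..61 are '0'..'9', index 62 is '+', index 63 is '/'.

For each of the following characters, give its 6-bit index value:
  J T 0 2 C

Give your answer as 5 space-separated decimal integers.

'J': A..Z range, ord('J') − ord('A') = 9
'T': A..Z range, ord('T') − ord('A') = 19
'0': 0..9 range, 52 + ord('0') − ord('0') = 52
'2': 0..9 range, 52 + ord('2') − ord('0') = 54
'C': A..Z range, ord('C') − ord('A') = 2

Answer: 9 19 52 54 2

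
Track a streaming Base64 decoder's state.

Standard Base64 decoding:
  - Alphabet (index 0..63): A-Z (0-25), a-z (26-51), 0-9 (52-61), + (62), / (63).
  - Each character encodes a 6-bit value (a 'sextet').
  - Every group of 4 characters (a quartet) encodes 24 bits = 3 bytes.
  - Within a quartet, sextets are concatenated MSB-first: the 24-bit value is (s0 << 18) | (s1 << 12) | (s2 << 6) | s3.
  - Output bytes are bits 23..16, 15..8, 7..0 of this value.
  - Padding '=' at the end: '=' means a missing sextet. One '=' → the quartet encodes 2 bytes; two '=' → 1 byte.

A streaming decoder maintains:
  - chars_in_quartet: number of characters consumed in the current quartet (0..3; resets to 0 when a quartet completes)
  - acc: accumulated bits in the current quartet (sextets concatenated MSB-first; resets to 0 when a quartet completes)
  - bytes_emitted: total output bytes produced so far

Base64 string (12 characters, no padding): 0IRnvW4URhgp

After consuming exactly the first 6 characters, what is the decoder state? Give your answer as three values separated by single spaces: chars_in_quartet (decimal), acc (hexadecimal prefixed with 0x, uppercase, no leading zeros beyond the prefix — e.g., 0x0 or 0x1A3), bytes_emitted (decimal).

After char 0 ('0'=52): chars_in_quartet=1 acc=0x34 bytes_emitted=0
After char 1 ('I'=8): chars_in_quartet=2 acc=0xD08 bytes_emitted=0
After char 2 ('R'=17): chars_in_quartet=3 acc=0x34211 bytes_emitted=0
After char 3 ('n'=39): chars_in_quartet=4 acc=0xD08467 -> emit D0 84 67, reset; bytes_emitted=3
After char 4 ('v'=47): chars_in_quartet=1 acc=0x2F bytes_emitted=3
After char 5 ('W'=22): chars_in_quartet=2 acc=0xBD6 bytes_emitted=3

Answer: 2 0xBD6 3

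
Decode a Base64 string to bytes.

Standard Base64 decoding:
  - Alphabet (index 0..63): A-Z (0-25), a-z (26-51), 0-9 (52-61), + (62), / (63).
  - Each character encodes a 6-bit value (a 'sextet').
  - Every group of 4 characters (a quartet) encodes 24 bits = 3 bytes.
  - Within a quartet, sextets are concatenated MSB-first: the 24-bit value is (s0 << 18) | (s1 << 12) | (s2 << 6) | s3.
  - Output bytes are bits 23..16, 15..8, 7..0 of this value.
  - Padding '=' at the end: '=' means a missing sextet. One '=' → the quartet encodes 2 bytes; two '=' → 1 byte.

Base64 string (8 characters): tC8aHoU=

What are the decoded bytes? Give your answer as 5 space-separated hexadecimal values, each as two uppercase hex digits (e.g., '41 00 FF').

Answer: B4 2F 1A 1E 85

Derivation:
After char 0 ('t'=45): chars_in_quartet=1 acc=0x2D bytes_emitted=0
After char 1 ('C'=2): chars_in_quartet=2 acc=0xB42 bytes_emitted=0
After char 2 ('8'=60): chars_in_quartet=3 acc=0x2D0BC bytes_emitted=0
After char 3 ('a'=26): chars_in_quartet=4 acc=0xB42F1A -> emit B4 2F 1A, reset; bytes_emitted=3
After char 4 ('H'=7): chars_in_quartet=1 acc=0x7 bytes_emitted=3
After char 5 ('o'=40): chars_in_quartet=2 acc=0x1E8 bytes_emitted=3
After char 6 ('U'=20): chars_in_quartet=3 acc=0x7A14 bytes_emitted=3
Padding '=': partial quartet acc=0x7A14 -> emit 1E 85; bytes_emitted=5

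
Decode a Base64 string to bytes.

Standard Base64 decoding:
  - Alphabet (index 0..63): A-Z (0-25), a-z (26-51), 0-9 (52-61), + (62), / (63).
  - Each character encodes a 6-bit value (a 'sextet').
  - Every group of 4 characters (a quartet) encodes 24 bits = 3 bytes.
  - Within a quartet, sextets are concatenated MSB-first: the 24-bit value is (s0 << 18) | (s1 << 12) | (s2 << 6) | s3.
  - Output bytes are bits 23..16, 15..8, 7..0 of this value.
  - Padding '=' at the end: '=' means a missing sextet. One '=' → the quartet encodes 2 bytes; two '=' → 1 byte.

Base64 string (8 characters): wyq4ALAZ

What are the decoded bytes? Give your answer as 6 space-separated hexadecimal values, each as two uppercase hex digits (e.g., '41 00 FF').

Answer: C3 2A B8 00 B0 19

Derivation:
After char 0 ('w'=48): chars_in_quartet=1 acc=0x30 bytes_emitted=0
After char 1 ('y'=50): chars_in_quartet=2 acc=0xC32 bytes_emitted=0
After char 2 ('q'=42): chars_in_quartet=3 acc=0x30CAA bytes_emitted=0
After char 3 ('4'=56): chars_in_quartet=4 acc=0xC32AB8 -> emit C3 2A B8, reset; bytes_emitted=3
After char 4 ('A'=0): chars_in_quartet=1 acc=0x0 bytes_emitted=3
After char 5 ('L'=11): chars_in_quartet=2 acc=0xB bytes_emitted=3
After char 6 ('A'=0): chars_in_quartet=3 acc=0x2C0 bytes_emitted=3
After char 7 ('Z'=25): chars_in_quartet=4 acc=0xB019 -> emit 00 B0 19, reset; bytes_emitted=6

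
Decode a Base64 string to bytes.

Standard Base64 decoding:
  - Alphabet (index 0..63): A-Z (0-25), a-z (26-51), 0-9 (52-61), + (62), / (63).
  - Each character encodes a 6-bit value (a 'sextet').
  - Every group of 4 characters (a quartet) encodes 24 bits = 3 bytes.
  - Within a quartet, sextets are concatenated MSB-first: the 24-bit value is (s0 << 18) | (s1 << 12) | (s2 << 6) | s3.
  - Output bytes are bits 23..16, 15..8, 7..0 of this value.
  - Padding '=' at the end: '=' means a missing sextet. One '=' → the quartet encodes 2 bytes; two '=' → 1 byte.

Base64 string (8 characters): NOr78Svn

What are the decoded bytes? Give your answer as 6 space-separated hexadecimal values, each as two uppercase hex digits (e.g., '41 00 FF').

Answer: 34 EA FB F1 2B E7

Derivation:
After char 0 ('N'=13): chars_in_quartet=1 acc=0xD bytes_emitted=0
After char 1 ('O'=14): chars_in_quartet=2 acc=0x34E bytes_emitted=0
After char 2 ('r'=43): chars_in_quartet=3 acc=0xD3AB bytes_emitted=0
After char 3 ('7'=59): chars_in_quartet=4 acc=0x34EAFB -> emit 34 EA FB, reset; bytes_emitted=3
After char 4 ('8'=60): chars_in_quartet=1 acc=0x3C bytes_emitted=3
After char 5 ('S'=18): chars_in_quartet=2 acc=0xF12 bytes_emitted=3
After char 6 ('v'=47): chars_in_quartet=3 acc=0x3C4AF bytes_emitted=3
After char 7 ('n'=39): chars_in_quartet=4 acc=0xF12BE7 -> emit F1 2B E7, reset; bytes_emitted=6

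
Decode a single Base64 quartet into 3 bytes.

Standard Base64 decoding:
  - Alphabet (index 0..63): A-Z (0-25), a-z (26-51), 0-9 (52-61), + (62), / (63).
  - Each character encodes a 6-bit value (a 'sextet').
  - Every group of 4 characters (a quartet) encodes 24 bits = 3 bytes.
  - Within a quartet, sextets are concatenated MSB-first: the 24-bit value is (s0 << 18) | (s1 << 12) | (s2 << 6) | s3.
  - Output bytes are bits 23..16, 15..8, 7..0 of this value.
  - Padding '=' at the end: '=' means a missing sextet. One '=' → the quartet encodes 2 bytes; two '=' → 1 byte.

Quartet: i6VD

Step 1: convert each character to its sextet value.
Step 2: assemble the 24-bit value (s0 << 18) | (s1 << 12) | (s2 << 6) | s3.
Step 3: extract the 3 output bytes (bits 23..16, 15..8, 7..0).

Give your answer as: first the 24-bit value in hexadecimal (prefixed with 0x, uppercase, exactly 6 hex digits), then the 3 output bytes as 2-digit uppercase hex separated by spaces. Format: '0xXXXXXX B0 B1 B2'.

Answer: 0x8BA543 8B A5 43

Derivation:
Sextets: i=34, 6=58, V=21, D=3
24-bit: (34<<18) | (58<<12) | (21<<6) | 3
      = 0x880000 | 0x03A000 | 0x000540 | 0x000003
      = 0x8BA543
Bytes: (v>>16)&0xFF=8B, (v>>8)&0xFF=A5, v&0xFF=43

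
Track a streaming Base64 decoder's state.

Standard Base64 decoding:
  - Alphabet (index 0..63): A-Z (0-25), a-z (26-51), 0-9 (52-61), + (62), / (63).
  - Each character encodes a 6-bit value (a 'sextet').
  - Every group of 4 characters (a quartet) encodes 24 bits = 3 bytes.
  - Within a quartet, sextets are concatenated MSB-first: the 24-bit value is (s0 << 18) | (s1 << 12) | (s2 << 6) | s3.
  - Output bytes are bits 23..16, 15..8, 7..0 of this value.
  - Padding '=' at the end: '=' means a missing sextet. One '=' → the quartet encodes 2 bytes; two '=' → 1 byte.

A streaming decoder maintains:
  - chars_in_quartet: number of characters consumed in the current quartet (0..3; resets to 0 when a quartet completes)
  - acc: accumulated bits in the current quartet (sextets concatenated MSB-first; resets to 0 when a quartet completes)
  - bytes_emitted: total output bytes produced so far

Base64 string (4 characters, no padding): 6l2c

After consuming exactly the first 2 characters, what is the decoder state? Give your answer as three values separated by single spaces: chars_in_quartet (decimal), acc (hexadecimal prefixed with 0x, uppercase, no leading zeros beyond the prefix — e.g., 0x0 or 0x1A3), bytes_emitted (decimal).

After char 0 ('6'=58): chars_in_quartet=1 acc=0x3A bytes_emitted=0
After char 1 ('l'=37): chars_in_quartet=2 acc=0xEA5 bytes_emitted=0

Answer: 2 0xEA5 0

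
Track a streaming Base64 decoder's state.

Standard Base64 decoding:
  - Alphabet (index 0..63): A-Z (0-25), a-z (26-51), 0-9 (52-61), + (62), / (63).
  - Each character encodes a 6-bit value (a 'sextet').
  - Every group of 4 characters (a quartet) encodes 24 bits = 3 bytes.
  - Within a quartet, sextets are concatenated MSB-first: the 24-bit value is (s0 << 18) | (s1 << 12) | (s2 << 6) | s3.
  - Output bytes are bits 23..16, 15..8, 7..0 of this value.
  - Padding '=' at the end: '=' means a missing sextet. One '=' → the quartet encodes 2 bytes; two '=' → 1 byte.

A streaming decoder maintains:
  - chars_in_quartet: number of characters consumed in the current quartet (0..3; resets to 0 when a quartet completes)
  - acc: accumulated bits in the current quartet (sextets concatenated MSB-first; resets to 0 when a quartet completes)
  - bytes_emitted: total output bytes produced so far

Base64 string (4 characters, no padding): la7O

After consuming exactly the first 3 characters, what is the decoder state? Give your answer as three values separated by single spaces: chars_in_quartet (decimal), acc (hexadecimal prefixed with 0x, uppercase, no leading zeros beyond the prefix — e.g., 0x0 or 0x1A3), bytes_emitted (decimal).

Answer: 3 0x256BB 0

Derivation:
After char 0 ('l'=37): chars_in_quartet=1 acc=0x25 bytes_emitted=0
After char 1 ('a'=26): chars_in_quartet=2 acc=0x95A bytes_emitted=0
After char 2 ('7'=59): chars_in_quartet=3 acc=0x256BB bytes_emitted=0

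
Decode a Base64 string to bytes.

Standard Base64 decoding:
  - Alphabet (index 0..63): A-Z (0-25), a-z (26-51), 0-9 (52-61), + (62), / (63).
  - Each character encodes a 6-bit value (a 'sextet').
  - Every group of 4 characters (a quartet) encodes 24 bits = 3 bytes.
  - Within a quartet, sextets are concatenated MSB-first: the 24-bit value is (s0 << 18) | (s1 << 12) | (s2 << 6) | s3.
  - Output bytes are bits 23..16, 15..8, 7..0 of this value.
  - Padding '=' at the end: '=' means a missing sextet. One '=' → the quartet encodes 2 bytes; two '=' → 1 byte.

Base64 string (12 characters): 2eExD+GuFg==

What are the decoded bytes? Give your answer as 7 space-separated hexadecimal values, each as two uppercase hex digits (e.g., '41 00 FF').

Answer: D9 E1 31 0F E1 AE 16

Derivation:
After char 0 ('2'=54): chars_in_quartet=1 acc=0x36 bytes_emitted=0
After char 1 ('e'=30): chars_in_quartet=2 acc=0xD9E bytes_emitted=0
After char 2 ('E'=4): chars_in_quartet=3 acc=0x36784 bytes_emitted=0
After char 3 ('x'=49): chars_in_quartet=4 acc=0xD9E131 -> emit D9 E1 31, reset; bytes_emitted=3
After char 4 ('D'=3): chars_in_quartet=1 acc=0x3 bytes_emitted=3
After char 5 ('+'=62): chars_in_quartet=2 acc=0xFE bytes_emitted=3
After char 6 ('G'=6): chars_in_quartet=3 acc=0x3F86 bytes_emitted=3
After char 7 ('u'=46): chars_in_quartet=4 acc=0xFE1AE -> emit 0F E1 AE, reset; bytes_emitted=6
After char 8 ('F'=5): chars_in_quartet=1 acc=0x5 bytes_emitted=6
After char 9 ('g'=32): chars_in_quartet=2 acc=0x160 bytes_emitted=6
Padding '==': partial quartet acc=0x160 -> emit 16; bytes_emitted=7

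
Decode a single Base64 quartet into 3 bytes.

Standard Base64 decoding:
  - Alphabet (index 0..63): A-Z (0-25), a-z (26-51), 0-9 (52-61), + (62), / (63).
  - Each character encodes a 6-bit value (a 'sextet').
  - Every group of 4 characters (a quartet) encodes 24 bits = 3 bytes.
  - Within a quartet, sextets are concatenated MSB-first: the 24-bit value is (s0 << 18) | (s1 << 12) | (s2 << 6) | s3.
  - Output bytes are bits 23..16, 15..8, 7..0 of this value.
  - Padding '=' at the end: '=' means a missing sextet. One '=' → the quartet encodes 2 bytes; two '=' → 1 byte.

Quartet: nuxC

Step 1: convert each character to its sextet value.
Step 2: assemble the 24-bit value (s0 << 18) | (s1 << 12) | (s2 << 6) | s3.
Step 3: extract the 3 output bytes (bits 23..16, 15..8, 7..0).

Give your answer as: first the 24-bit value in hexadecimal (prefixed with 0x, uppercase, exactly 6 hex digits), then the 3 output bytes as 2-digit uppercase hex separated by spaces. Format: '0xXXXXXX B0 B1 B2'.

Sextets: n=39, u=46, x=49, C=2
24-bit: (39<<18) | (46<<12) | (49<<6) | 2
      = 0x9C0000 | 0x02E000 | 0x000C40 | 0x000002
      = 0x9EEC42
Bytes: (v>>16)&0xFF=9E, (v>>8)&0xFF=EC, v&0xFF=42

Answer: 0x9EEC42 9E EC 42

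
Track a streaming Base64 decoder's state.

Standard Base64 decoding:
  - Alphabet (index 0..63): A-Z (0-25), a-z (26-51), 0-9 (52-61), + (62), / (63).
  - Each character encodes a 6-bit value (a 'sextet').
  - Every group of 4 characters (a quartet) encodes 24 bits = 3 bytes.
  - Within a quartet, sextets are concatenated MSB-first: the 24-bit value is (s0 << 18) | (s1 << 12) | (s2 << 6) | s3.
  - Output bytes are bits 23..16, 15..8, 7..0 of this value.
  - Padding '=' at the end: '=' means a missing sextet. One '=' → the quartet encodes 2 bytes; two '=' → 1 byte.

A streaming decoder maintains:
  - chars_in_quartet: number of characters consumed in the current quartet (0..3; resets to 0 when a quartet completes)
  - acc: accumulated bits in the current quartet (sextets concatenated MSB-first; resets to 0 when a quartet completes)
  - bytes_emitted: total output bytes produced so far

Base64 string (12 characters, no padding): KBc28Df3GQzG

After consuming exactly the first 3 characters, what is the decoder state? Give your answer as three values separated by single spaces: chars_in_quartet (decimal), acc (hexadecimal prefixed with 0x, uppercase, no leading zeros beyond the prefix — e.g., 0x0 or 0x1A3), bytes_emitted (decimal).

Answer: 3 0xA05C 0

Derivation:
After char 0 ('K'=10): chars_in_quartet=1 acc=0xA bytes_emitted=0
After char 1 ('B'=1): chars_in_quartet=2 acc=0x281 bytes_emitted=0
After char 2 ('c'=28): chars_in_quartet=3 acc=0xA05C bytes_emitted=0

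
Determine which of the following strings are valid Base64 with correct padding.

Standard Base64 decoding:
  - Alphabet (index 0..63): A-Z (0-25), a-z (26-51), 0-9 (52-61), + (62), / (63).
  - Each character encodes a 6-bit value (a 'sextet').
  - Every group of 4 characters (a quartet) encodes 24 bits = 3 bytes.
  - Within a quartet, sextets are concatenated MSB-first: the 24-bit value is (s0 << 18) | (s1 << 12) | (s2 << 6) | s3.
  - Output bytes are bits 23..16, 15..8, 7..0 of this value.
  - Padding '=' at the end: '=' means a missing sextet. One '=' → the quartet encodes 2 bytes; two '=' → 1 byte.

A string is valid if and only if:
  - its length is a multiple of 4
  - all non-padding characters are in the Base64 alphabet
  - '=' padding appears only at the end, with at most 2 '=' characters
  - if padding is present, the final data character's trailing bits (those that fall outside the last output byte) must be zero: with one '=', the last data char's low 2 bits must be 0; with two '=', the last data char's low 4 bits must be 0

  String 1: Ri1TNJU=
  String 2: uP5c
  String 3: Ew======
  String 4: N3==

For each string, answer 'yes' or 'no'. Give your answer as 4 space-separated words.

String 1: 'Ri1TNJU=' → valid
String 2: 'uP5c' → valid
String 3: 'Ew======' → invalid (6 pad chars (max 2))
String 4: 'N3==' → invalid (bad trailing bits)

Answer: yes yes no no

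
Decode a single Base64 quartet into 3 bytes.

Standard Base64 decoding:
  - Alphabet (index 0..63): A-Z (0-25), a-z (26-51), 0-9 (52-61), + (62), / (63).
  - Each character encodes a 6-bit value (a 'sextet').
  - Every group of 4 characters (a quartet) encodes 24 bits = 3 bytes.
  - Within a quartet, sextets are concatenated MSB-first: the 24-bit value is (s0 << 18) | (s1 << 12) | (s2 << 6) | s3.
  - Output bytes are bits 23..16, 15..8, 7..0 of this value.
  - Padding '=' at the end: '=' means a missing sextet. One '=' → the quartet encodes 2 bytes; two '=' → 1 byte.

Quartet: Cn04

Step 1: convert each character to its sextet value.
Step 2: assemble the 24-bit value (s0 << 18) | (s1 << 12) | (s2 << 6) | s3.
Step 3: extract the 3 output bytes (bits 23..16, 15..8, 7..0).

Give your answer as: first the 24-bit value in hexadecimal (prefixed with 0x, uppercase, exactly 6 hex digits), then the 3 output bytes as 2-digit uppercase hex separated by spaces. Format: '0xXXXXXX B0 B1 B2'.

Answer: 0x0A7D38 0A 7D 38

Derivation:
Sextets: C=2, n=39, 0=52, 4=56
24-bit: (2<<18) | (39<<12) | (52<<6) | 56
      = 0x080000 | 0x027000 | 0x000D00 | 0x000038
      = 0x0A7D38
Bytes: (v>>16)&0xFF=0A, (v>>8)&0xFF=7D, v&0xFF=38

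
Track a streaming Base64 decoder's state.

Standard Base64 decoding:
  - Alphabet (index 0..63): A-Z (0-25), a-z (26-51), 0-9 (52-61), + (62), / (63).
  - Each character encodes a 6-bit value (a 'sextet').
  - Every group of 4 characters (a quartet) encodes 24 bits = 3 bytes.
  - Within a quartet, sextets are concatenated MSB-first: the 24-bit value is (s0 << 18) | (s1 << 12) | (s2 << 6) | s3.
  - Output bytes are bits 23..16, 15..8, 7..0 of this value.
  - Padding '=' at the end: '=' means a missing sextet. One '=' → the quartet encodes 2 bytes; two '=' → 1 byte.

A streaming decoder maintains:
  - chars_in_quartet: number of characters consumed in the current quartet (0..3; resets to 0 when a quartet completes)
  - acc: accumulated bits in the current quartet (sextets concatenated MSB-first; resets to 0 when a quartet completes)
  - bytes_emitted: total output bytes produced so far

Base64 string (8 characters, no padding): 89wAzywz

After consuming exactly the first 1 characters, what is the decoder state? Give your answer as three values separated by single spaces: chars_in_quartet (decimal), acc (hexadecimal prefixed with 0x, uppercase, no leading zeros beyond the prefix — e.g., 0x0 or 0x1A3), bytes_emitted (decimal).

Answer: 1 0x3C 0

Derivation:
After char 0 ('8'=60): chars_in_quartet=1 acc=0x3C bytes_emitted=0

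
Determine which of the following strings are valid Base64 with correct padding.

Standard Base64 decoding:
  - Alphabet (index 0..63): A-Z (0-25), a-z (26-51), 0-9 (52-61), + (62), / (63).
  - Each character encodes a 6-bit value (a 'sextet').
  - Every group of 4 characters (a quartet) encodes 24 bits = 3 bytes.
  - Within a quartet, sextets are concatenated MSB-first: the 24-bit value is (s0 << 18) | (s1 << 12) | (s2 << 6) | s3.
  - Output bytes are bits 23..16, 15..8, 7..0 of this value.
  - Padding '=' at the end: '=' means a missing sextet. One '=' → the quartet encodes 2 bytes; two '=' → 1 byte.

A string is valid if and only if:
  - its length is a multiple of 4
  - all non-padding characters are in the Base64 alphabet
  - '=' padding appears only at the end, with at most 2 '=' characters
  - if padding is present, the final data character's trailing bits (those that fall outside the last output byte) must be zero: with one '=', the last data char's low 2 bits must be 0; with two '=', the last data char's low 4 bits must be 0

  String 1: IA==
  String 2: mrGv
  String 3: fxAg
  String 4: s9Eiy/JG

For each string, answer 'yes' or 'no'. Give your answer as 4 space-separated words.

Answer: yes yes yes yes

Derivation:
String 1: 'IA==' → valid
String 2: 'mrGv' → valid
String 3: 'fxAg' → valid
String 4: 's9Eiy/JG' → valid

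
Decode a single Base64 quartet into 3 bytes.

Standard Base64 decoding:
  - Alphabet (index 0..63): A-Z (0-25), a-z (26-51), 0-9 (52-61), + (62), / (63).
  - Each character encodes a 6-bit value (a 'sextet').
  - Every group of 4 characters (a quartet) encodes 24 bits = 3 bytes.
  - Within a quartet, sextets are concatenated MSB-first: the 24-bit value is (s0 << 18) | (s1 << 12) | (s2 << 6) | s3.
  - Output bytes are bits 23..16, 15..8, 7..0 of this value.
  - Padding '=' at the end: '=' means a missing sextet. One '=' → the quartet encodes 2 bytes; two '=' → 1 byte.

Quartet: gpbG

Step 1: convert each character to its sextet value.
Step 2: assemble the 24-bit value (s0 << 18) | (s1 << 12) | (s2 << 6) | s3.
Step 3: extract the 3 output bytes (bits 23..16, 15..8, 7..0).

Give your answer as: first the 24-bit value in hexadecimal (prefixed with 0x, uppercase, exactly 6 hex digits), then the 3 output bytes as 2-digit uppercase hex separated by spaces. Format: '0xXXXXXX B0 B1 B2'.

Sextets: g=32, p=41, b=27, G=6
24-bit: (32<<18) | (41<<12) | (27<<6) | 6
      = 0x800000 | 0x029000 | 0x0006C0 | 0x000006
      = 0x8296C6
Bytes: (v>>16)&0xFF=82, (v>>8)&0xFF=96, v&0xFF=C6

Answer: 0x8296C6 82 96 C6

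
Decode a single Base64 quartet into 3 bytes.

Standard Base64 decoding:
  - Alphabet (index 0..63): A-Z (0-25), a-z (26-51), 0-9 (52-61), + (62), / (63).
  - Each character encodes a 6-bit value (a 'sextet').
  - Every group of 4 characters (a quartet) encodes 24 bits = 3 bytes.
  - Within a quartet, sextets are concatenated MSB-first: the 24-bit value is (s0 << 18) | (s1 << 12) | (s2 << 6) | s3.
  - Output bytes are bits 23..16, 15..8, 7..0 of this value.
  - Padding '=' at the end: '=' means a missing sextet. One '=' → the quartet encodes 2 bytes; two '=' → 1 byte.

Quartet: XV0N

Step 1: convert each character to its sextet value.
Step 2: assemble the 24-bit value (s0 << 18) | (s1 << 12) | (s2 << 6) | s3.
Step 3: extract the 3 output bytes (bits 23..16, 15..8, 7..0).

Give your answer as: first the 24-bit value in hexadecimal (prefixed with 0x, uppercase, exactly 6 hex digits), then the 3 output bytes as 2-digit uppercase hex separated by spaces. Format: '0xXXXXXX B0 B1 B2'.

Sextets: X=23, V=21, 0=52, N=13
24-bit: (23<<18) | (21<<12) | (52<<6) | 13
      = 0x5C0000 | 0x015000 | 0x000D00 | 0x00000D
      = 0x5D5D0D
Bytes: (v>>16)&0xFF=5D, (v>>8)&0xFF=5D, v&0xFF=0D

Answer: 0x5D5D0D 5D 5D 0D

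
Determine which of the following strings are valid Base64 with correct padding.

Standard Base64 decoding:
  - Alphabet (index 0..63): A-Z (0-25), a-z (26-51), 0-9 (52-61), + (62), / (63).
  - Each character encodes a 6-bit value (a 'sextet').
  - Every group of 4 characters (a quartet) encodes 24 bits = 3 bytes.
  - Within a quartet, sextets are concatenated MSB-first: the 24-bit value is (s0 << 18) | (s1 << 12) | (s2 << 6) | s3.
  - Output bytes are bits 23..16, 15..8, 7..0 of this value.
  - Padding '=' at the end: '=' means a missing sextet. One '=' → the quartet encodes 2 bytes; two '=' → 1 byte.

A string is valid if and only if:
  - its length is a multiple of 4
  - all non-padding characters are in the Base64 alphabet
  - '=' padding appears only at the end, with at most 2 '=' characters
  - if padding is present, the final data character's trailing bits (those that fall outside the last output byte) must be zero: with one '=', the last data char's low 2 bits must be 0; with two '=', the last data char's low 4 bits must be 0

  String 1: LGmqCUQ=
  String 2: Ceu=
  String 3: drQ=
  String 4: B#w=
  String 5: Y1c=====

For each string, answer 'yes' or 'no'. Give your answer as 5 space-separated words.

String 1: 'LGmqCUQ=' → valid
String 2: 'Ceu=' → invalid (bad trailing bits)
String 3: 'drQ=' → valid
String 4: 'B#w=' → invalid (bad char(s): ['#'])
String 5: 'Y1c=====' → invalid (5 pad chars (max 2))

Answer: yes no yes no no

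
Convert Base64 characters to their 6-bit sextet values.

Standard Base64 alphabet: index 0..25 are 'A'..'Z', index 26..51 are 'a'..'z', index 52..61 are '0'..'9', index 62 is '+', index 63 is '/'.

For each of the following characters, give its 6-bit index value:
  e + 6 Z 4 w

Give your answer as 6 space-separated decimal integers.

'e': a..z range, 26 + ord('e') − ord('a') = 30
'+': index 62
'6': 0..9 range, 52 + ord('6') − ord('0') = 58
'Z': A..Z range, ord('Z') − ord('A') = 25
'4': 0..9 range, 52 + ord('4') − ord('0') = 56
'w': a..z range, 26 + ord('w') − ord('a') = 48

Answer: 30 62 58 25 56 48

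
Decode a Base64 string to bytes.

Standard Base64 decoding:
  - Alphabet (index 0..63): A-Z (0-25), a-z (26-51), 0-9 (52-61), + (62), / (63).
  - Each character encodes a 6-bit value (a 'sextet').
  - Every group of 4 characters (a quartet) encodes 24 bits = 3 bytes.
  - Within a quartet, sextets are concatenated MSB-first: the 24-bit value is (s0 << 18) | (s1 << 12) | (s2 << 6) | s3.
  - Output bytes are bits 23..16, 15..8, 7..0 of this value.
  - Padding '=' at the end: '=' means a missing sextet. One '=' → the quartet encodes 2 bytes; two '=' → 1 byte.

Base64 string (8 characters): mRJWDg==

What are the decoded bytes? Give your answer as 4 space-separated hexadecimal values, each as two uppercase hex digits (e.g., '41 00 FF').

After char 0 ('m'=38): chars_in_quartet=1 acc=0x26 bytes_emitted=0
After char 1 ('R'=17): chars_in_quartet=2 acc=0x991 bytes_emitted=0
After char 2 ('J'=9): chars_in_quartet=3 acc=0x26449 bytes_emitted=0
After char 3 ('W'=22): chars_in_quartet=4 acc=0x991256 -> emit 99 12 56, reset; bytes_emitted=3
After char 4 ('D'=3): chars_in_quartet=1 acc=0x3 bytes_emitted=3
After char 5 ('g'=32): chars_in_quartet=2 acc=0xE0 bytes_emitted=3
Padding '==': partial quartet acc=0xE0 -> emit 0E; bytes_emitted=4

Answer: 99 12 56 0E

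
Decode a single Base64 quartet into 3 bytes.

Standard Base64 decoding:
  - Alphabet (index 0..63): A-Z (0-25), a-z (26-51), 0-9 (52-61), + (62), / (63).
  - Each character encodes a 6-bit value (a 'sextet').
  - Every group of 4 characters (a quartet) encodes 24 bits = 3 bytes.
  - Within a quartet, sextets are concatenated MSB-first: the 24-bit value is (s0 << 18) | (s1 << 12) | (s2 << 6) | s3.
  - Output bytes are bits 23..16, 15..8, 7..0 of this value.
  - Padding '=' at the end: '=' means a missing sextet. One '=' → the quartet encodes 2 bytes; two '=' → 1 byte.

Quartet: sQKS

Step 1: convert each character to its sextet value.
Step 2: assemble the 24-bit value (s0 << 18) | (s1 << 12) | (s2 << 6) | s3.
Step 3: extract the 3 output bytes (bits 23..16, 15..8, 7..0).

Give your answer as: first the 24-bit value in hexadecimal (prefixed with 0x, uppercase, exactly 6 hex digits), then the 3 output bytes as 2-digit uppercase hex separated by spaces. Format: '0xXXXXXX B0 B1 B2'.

Sextets: s=44, Q=16, K=10, S=18
24-bit: (44<<18) | (16<<12) | (10<<6) | 18
      = 0xB00000 | 0x010000 | 0x000280 | 0x000012
      = 0xB10292
Bytes: (v>>16)&0xFF=B1, (v>>8)&0xFF=02, v&0xFF=92

Answer: 0xB10292 B1 02 92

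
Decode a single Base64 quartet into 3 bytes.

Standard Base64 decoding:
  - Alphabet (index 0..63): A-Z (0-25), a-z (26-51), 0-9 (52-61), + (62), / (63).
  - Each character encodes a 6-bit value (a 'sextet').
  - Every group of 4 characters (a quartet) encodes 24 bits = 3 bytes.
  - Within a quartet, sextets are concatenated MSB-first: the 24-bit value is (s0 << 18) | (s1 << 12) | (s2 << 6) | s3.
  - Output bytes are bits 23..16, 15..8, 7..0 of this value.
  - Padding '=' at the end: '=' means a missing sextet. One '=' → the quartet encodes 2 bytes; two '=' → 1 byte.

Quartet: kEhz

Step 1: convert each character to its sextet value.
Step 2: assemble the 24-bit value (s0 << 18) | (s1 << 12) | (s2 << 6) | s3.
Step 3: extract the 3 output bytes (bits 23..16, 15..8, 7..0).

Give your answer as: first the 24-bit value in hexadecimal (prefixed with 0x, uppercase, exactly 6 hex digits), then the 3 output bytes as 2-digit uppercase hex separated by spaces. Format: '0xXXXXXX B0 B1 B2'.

Sextets: k=36, E=4, h=33, z=51
24-bit: (36<<18) | (4<<12) | (33<<6) | 51
      = 0x900000 | 0x004000 | 0x000840 | 0x000033
      = 0x904873
Bytes: (v>>16)&0xFF=90, (v>>8)&0xFF=48, v&0xFF=73

Answer: 0x904873 90 48 73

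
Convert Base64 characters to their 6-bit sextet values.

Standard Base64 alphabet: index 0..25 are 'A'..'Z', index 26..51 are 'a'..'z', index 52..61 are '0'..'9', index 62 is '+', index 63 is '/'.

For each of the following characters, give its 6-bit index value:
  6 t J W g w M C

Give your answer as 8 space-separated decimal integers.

Answer: 58 45 9 22 32 48 12 2

Derivation:
'6': 0..9 range, 52 + ord('6') − ord('0') = 58
't': a..z range, 26 + ord('t') − ord('a') = 45
'J': A..Z range, ord('J') − ord('A') = 9
'W': A..Z range, ord('W') − ord('A') = 22
'g': a..z range, 26 + ord('g') − ord('a') = 32
'w': a..z range, 26 + ord('w') − ord('a') = 48
'M': A..Z range, ord('M') − ord('A') = 12
'C': A..Z range, ord('C') − ord('A') = 2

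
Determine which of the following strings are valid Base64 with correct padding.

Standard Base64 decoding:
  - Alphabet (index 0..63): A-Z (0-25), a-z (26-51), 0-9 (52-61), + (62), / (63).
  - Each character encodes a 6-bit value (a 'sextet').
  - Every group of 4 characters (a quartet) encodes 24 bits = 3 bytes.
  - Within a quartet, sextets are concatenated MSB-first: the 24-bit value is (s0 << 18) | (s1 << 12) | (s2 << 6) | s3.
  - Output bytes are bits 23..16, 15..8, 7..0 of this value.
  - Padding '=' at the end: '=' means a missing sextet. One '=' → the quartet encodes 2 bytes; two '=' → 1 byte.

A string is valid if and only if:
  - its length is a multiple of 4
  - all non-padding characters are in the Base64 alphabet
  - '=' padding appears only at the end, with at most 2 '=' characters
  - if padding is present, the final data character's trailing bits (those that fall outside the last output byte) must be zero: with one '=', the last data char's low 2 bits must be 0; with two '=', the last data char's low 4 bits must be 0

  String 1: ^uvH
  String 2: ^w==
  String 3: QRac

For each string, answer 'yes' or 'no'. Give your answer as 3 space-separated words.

Answer: no no yes

Derivation:
String 1: '^uvH' → invalid (bad char(s): ['^'])
String 2: '^w==' → invalid (bad char(s): ['^'])
String 3: 'QRac' → valid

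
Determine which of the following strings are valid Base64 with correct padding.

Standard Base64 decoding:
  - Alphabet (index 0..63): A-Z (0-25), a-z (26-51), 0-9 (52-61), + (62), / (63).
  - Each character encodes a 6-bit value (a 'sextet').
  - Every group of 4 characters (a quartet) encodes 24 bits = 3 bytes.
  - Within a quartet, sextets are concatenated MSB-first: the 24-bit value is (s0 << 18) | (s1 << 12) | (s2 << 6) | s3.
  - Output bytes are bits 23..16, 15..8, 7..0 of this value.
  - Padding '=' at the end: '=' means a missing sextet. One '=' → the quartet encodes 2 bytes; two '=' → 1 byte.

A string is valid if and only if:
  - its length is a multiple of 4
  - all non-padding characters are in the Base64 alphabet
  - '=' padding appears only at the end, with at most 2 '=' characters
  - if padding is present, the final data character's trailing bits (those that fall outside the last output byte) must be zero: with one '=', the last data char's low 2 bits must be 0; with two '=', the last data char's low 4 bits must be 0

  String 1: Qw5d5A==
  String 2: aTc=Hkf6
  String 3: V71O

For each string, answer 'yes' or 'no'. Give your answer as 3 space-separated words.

String 1: 'Qw5d5A==' → valid
String 2: 'aTc=Hkf6' → invalid (bad char(s): ['=']; '=' in middle)
String 3: 'V71O' → valid

Answer: yes no yes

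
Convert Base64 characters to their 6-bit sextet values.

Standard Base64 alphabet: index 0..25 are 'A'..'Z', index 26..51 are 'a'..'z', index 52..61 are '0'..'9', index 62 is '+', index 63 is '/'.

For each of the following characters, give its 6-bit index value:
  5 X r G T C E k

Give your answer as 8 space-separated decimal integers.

Answer: 57 23 43 6 19 2 4 36

Derivation:
'5': 0..9 range, 52 + ord('5') − ord('0') = 57
'X': A..Z range, ord('X') − ord('A') = 23
'r': a..z range, 26 + ord('r') − ord('a') = 43
'G': A..Z range, ord('G') − ord('A') = 6
'T': A..Z range, ord('T') − ord('A') = 19
'C': A..Z range, ord('C') − ord('A') = 2
'E': A..Z range, ord('E') − ord('A') = 4
'k': a..z range, 26 + ord('k') − ord('a') = 36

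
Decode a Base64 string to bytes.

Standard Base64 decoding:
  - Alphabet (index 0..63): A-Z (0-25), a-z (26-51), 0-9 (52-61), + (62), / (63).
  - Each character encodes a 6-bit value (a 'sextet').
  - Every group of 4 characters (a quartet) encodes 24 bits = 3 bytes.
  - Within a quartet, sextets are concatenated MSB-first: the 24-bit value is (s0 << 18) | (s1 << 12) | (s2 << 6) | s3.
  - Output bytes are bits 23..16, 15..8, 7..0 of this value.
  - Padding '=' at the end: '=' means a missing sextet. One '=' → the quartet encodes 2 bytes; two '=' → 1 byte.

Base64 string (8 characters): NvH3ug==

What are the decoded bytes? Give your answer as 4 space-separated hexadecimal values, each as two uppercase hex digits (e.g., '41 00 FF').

Answer: 36 F1 F7 BA

Derivation:
After char 0 ('N'=13): chars_in_quartet=1 acc=0xD bytes_emitted=0
After char 1 ('v'=47): chars_in_quartet=2 acc=0x36F bytes_emitted=0
After char 2 ('H'=7): chars_in_quartet=3 acc=0xDBC7 bytes_emitted=0
After char 3 ('3'=55): chars_in_quartet=4 acc=0x36F1F7 -> emit 36 F1 F7, reset; bytes_emitted=3
After char 4 ('u'=46): chars_in_quartet=1 acc=0x2E bytes_emitted=3
After char 5 ('g'=32): chars_in_quartet=2 acc=0xBA0 bytes_emitted=3
Padding '==': partial quartet acc=0xBA0 -> emit BA; bytes_emitted=4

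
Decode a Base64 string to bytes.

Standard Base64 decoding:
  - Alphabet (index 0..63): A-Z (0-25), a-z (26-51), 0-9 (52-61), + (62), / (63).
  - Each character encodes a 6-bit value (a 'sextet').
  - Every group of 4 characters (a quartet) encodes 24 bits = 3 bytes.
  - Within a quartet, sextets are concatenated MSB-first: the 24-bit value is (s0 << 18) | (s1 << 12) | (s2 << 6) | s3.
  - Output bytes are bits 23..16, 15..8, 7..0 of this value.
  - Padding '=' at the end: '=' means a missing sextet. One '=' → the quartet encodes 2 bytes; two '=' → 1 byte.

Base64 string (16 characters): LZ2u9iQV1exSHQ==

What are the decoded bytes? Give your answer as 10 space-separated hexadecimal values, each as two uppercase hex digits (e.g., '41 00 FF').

After char 0 ('L'=11): chars_in_quartet=1 acc=0xB bytes_emitted=0
After char 1 ('Z'=25): chars_in_quartet=2 acc=0x2D9 bytes_emitted=0
After char 2 ('2'=54): chars_in_quartet=3 acc=0xB676 bytes_emitted=0
After char 3 ('u'=46): chars_in_quartet=4 acc=0x2D9DAE -> emit 2D 9D AE, reset; bytes_emitted=3
After char 4 ('9'=61): chars_in_quartet=1 acc=0x3D bytes_emitted=3
After char 5 ('i'=34): chars_in_quartet=2 acc=0xF62 bytes_emitted=3
After char 6 ('Q'=16): chars_in_quartet=3 acc=0x3D890 bytes_emitted=3
After char 7 ('V'=21): chars_in_quartet=4 acc=0xF62415 -> emit F6 24 15, reset; bytes_emitted=6
After char 8 ('1'=53): chars_in_quartet=1 acc=0x35 bytes_emitted=6
After char 9 ('e'=30): chars_in_quartet=2 acc=0xD5E bytes_emitted=6
After char 10 ('x'=49): chars_in_quartet=3 acc=0x357B1 bytes_emitted=6
After char 11 ('S'=18): chars_in_quartet=4 acc=0xD5EC52 -> emit D5 EC 52, reset; bytes_emitted=9
After char 12 ('H'=7): chars_in_quartet=1 acc=0x7 bytes_emitted=9
After char 13 ('Q'=16): chars_in_quartet=2 acc=0x1D0 bytes_emitted=9
Padding '==': partial quartet acc=0x1D0 -> emit 1D; bytes_emitted=10

Answer: 2D 9D AE F6 24 15 D5 EC 52 1D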